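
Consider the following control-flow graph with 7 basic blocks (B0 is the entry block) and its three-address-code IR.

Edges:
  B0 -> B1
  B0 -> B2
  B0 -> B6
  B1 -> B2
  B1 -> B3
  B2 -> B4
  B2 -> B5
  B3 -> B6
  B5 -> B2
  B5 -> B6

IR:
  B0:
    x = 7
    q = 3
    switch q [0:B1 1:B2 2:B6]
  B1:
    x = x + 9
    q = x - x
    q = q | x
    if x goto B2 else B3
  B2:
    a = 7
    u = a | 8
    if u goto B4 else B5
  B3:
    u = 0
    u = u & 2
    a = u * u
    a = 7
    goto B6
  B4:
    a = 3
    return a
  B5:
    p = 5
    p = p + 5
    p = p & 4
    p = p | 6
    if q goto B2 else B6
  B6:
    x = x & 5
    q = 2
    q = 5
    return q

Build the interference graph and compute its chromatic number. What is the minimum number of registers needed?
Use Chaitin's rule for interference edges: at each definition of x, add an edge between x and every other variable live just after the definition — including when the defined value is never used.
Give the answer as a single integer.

def/use:
  B0: {q,x} / ∅
  B1: {q,x} / {x}
  B2: {a,u} / ∅
  B3: {a,u} / ∅
  B4: {a} / ∅
  B5: {p} / {q}
  B6: {q,x} / {x}

Liveness:
  B0: in=∅ out={q,x}
  B1: in={x} out={q,x}
  B2: in={q,x} out={q,x}
  B3: in={x} out={x}
  B4: in=∅ out=∅
  B5: in={q,x} out={q,x}
  B6: in={x} out=∅

Interference:
  a↔{q,x}
  p↔{q,x}
  q↔{a,p,u,x}
  u↔{q,x}
  x↔{a,p,q,u}

Colouring:
  clique {a,q,x} ⇒ need ≥ 3
  assign a→c2 p→c2 q→c0 u→c2 x→c1 — no edge inside a register ⇒ χ ≤ 3
  χ = 3

Answer: 3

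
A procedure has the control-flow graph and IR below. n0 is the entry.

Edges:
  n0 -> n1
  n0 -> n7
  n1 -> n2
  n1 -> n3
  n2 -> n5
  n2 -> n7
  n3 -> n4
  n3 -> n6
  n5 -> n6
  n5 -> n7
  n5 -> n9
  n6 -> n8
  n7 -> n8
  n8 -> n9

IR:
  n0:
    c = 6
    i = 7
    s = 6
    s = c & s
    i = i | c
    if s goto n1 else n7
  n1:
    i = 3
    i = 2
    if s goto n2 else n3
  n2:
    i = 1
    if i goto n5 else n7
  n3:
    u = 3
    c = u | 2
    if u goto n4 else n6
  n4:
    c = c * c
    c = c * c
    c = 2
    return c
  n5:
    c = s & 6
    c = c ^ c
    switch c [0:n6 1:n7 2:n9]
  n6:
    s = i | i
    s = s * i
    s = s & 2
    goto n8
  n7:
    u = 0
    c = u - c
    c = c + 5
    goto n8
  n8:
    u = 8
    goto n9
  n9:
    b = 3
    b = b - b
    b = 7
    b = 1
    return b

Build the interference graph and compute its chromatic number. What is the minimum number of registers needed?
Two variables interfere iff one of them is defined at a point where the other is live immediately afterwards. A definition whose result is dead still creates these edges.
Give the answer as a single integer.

Answer: 3

Analysis:
Per-block:
  n0: def={c,i,s} ue=∅
  n1: def={i} ue={s}
  n2: def={i} ue=∅
  n3: def={c,u} ue=∅
  n4: def={c} ue={c}
  n5: def={c} ue={s}
  n6: def={s} ue={i}
  n7: def={c,u} ue={c}
  n8: def={u} ue=∅
  n9: def={b} ue=∅

Liveness:
  n0 li=∅ lo={c,s}
  n1 li={c,s} lo={c,i,s}
  n2 li={c,s} lo={c,i,s}
  n3 li={i} lo={c,i}
  n4 li={c} lo=∅
  n5 li={i,s} lo={c,i}
  n6 li={i} lo=∅
  n7 li={c} lo=∅
  n8 li=∅ lo=∅
  n9 li=∅ lo=∅

Interference:
  b: ∅
  c: {i,s,u}
  i: {c,s,u}
  s: {c,i}
  u: {c,i}

Registers:
  {c,i,s} pairwise interfere (3-clique) ⇒ χ ≥ 3
  3-colouring: R0={b,c}  R1={i}  R2={s,u}
  χ = 3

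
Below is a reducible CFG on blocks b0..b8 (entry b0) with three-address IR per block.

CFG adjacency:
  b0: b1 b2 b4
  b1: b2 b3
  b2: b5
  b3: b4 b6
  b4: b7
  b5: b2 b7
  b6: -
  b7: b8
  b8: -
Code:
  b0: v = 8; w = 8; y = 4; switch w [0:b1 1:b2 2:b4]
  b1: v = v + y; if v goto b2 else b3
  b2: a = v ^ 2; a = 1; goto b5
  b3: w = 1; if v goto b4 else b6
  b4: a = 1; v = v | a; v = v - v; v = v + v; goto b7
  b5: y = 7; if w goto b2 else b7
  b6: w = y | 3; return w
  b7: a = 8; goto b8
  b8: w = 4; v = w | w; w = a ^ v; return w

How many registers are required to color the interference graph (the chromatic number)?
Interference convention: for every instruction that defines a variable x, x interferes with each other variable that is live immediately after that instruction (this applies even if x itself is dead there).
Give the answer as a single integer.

Answer: 3

Working:
Per-block:
  b0: def={v,w,y} ue=∅
  b1: def={v} ue={v,y}
  b2: def={a} ue={v}
  b3: def={w} ue={v}
  b4: def={a,v} ue={v}
  b5: def={y} ue={w}
  b6: def={w} ue={y}
  b7: def={a} ue=∅
  b8: def={v,w} ue={a}

Live sets:
  b0 li=∅ lo={v,w,y}
  b1 li={v,w,y} lo={v,w,y}
  b2 li={v,w} lo={v,w}
  b3 li={v,y} lo={v,y}
  b4 li={v} lo=∅
  b5 li={v,w} lo={v,w}
  b6 li={y} lo=∅
  b7 li=∅ lo={a}
  b8 li={a} lo=∅

Interference:
  a: {v,w}
  v: {a,w,y}
  w: {a,v,y}
  y: {v,w}

Registers:
  {a,v,w} pairwise interfere (3-clique) ⇒ χ ≥ 3
  assign a→R2 v→R0 w→R1 y→R2 — no edge inside a register ⇒ χ ≤ 3
  χ = 3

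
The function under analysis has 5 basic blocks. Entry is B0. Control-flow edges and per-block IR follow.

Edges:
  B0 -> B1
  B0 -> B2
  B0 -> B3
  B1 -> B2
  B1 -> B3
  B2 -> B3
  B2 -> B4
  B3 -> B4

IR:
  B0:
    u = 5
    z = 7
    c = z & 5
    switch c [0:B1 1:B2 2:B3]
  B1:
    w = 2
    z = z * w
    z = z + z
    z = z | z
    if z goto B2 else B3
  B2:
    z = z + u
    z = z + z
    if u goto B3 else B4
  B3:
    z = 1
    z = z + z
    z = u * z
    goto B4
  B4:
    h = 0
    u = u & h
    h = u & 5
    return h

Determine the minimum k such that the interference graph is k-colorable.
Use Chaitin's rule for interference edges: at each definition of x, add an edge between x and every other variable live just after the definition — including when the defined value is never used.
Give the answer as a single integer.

Answer: 3

Working:
def/use:
  B0: {c,u,z} / ∅
  B1: {w,z} / {z}
  B2: {z} / {u,z}
  B3: {z} / {u}
  B4: {h,u} / {u}

Live sets:
  live B0: ∅→{u,z}
  live B1: {u,z}→{u,z}
  live B2: {u,z}→{u}
  live B3: {u}→{u}
  live B4: {u}→∅

Conflict graph:
  c↔{u,z}
  h↔{u}
  u↔{c,h,w,z}
  w↔{u,z}
  z↔{c,u,w}

Colouring:
  {c,u,z} pairwise interfere (3-clique) ⇒ χ ≥ 3
  assign c→R2 h→R1 u→R0 w→R2 z→R1 — no edge inside a register ⇒ χ ≤ 3
  χ = 3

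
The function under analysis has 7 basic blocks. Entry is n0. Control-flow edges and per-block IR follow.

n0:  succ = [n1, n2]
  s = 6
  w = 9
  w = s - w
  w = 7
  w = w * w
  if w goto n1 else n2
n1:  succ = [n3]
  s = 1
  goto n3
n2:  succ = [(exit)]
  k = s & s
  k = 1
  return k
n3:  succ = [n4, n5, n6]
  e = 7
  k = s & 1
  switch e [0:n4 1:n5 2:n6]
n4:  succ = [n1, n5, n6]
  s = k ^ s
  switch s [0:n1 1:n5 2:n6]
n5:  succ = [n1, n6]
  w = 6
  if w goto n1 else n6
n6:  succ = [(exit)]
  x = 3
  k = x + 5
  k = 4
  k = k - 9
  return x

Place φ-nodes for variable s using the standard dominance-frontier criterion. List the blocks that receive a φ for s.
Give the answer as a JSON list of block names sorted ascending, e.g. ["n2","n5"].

Answer: ["n1", "n5", "n6"]

Analysis:
idom tree: n1←n0 n2←n0 n3←n1 n4←n3 n5←n3 n6←n3
Dom∩ at merges:
  n1: preds {n0,n4,n5}: {n0} ∩ {n0,n1,n3,n4} ∩ {n0,n1,n3,n5} = {n0}; idom=n0
  n5: preds {n3,n4}: {n0,n1,n3} ∩ {n0,n1,n3,n4} = {n0,n1,n3}; idom=n3
  n6: preds {n3,n4,n5}: {n0,n1,n3} ∩ {n0,n1,n3,n4} ∩ {n0,n1,n3,n5} = {n0,n1,n3}; idom=n3

Frontier:
  join n1 pred n0: · stop@n0
  join n1 pred n4: n4→n3→n1 stop@n0
  join n1 pred n5: n5→n3→n1 stop@n0
  join n5 pred n3: · stop@n3
  join n5 pred n4: n4 stop@n3
  join n6 pred n3: · stop@n3
  join n6 pred n4: n4 stop@n3
  join n6 pred n5: n5 stop@n3
  DF(n0)=∅
  DF(n1)={n1}
  DF(n2)=∅
  DF(n3)={n1}
  DF(n4)={n1,n5,n6}
  DF(n5)={n1,n6}
  DF(n6)=∅

φ for s: defs {n0,n1,n4}
  DF⁺ = {n1,n5,n6}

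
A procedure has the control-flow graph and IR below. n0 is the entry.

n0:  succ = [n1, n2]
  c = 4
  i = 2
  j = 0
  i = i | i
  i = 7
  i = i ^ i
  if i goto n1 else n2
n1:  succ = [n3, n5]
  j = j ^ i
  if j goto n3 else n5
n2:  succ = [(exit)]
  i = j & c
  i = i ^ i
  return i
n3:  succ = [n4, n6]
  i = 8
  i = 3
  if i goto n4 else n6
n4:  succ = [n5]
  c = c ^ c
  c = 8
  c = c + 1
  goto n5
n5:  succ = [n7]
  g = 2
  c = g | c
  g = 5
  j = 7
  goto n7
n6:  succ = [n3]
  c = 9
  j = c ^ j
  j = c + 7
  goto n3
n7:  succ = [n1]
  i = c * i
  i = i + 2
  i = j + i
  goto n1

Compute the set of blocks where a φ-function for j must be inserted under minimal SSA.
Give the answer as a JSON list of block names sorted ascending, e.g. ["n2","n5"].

idom tree: n1←n0 n2←n0 n3←n1 n4←n3 n5←n1 n6←n3 n7←n5
Join-block Dom:
  n1: preds {n0,n7}: {n0} ∩ {n0,n1,n5,n7} = {n0}; idom=n0
  n3: preds {n1,n6}: {n0,n1} ∩ {n0,n1,n3,n6} = {n0,n1}; idom=n1
  n5: preds {n1,n4}: {n0,n1} ∩ {n0,n1,n3,n4} = {n0,n1}; idom=n1

DF derivation:
  n1←n0: walk · to n0
  n1←n7: walk n7→n5→n1 to n0
  n3←n1: walk · to n1
  n3←n6: walk n6→n3 to n1
  n5←n1: walk · to n1
  n5←n4: walk n4→n3 to n1
  DF(n0)=∅
  DF(n1)={n1}
  DF(n2)=∅
  DF(n3)={n3,n5}
  DF(n4)={n5}
  DF(n5)={n1}
  DF(n6)={n3}
  DF(n7)={n1}

φ for j: defs {n0,n1,n5,n6}
  DF⁺ = {n1,n3,n5}

Answer: ["n1", "n3", "n5"]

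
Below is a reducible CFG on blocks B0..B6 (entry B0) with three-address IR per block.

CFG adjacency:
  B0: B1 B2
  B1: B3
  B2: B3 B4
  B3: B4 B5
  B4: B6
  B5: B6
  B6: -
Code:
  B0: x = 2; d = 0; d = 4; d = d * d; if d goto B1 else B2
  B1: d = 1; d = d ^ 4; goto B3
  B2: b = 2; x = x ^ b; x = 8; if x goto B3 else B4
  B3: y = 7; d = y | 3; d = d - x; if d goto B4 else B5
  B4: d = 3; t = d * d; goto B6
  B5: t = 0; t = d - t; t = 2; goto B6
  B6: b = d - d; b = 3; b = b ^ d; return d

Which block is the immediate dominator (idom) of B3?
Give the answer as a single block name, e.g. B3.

idom tree: B1←B0 B2←B0 B3←B0 B4←B0 B5←B3 B6←B0
Dom at joins:
  B3: preds {B1,B2}: {B0,B1} ∩ {B0,B2} = {B0}; idom=B0
  B4: preds {B2,B3}: {B0,B2} ∩ {B0,B3} = {B0}; idom=B0
  B6: preds {B4,B5}: {B0,B4} ∩ {B0,B3,B5} = {B0}; idom=B0

idom(B3) = B0

Answer: B0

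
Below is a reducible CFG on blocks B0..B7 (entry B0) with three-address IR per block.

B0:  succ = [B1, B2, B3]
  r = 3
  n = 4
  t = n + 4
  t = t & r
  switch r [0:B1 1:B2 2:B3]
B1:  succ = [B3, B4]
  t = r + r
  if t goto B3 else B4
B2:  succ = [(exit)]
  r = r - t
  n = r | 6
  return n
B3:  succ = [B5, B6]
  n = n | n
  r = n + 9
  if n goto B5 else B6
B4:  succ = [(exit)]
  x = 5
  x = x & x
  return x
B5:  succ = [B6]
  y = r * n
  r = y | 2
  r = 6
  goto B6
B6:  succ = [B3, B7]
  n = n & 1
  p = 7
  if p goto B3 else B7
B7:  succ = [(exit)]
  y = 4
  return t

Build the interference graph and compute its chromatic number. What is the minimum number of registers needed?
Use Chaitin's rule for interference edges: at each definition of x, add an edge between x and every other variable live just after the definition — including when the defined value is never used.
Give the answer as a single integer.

Per-block:
  B0: def={n,r,t} ue=∅
  B1: def={t} ue={r}
  B2: def={n,r} ue={r,t}
  B3: def={n,r} ue={n}
  B4: def={x} ue=∅
  B5: def={r,y} ue={n,r}
  B6: def={n,p} ue={n}
  B7: def={y} ue={t}

Live sets:
  live B0: ∅→{n,r,t}
  live B1: {n,r}→{n,t}
  live B2: {r,t}→∅
  live B3: {n,t}→{n,r,t}
  live B4: ∅→∅
  live B5: {n,r,t}→{n,t}
  live B6: {n,t}→{n,t}
  live B7: {t}→∅

Conflict graph:
  n↔{p,r,t,y}
  p↔{n,t}
  r↔{n,t}
  t↔{n,p,r,y}
  x↔∅
  y↔{n,t}

Registers:
  clique {n,p,t} ⇒ need ≥ 3
  assign n→r0 p→r2 r→r2 t→r1 x→r0 y→r2 — no edge inside a register ⇒ χ ≤ 3
  χ = 3

Answer: 3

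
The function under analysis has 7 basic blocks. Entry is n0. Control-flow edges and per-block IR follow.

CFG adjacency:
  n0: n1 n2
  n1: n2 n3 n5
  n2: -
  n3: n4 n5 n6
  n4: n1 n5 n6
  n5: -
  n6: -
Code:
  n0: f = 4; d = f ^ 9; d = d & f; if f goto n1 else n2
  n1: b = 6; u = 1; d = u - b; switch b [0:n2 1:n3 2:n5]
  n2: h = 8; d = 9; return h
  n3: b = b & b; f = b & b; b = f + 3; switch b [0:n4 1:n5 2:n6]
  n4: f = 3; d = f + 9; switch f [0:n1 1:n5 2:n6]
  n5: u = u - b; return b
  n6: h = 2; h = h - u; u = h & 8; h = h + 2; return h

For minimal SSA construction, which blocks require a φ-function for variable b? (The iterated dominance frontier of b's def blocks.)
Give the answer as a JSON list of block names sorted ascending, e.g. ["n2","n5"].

Answer: ["n1", "n2", "n5"]

Derivation:
idom tree: n1←n0 n2←n0 n3←n1 n4←n3 n5←n1 n6←n3
Join-block Dom:
  n1: preds {n0,n4}: {n0} ∩ {n0,n1,n3,n4} = {n0}; idom=n0
  n2: preds {n0,n1}: {n0} ∩ {n0,n1} = {n0}; idom=n0
  n5: preds {n1,n3,n4}: {n0,n1} ∩ {n0,n1,n3} ∩ {n0,n1,n3,n4} = {n0,n1}; idom=n1
  n6: preds {n3,n4}: {n0,n1,n3} ∩ {n0,n1,n3,n4} = {n0,n1,n3}; idom=n3

DF walk-up:
  join n1 pred n0: · stop@n0
  join n1 pred n4: n4→n3→n1 stop@n0
  join n2 pred n0: · stop@n0
  join n2 pred n1: n1 stop@n0
  join n5 pred n1: · stop@n1
  join n5 pred n3: n3 stop@n1
  join n5 pred n4: n4→n3 stop@n1
  join n6 pred n3: · stop@n3
  join n6 pred n4: n4 stop@n3
  n0 → ∅
  n1 → {n1,n2}
  n2 → ∅
  n3 → {n1,n5}
  n4 → {n1,n5,n6}
  n5 → ∅
  n6 → ∅

φ for b: defs {n1,n3}
  DF⁺ = {n1,n2,n5}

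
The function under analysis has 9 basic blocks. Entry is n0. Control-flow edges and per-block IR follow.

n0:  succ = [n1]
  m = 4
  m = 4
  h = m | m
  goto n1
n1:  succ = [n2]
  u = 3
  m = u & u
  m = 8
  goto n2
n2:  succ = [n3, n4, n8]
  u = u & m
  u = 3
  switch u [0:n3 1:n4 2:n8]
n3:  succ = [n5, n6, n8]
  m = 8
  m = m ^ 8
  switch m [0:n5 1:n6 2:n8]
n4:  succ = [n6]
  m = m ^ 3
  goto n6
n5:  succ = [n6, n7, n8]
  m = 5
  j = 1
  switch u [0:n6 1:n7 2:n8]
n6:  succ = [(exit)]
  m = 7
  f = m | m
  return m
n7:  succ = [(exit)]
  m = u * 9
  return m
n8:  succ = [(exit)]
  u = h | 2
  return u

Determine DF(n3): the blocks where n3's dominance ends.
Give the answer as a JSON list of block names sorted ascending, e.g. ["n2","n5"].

idom tree: n1←n0 n2←n1 n3←n2 n4←n2 n5←n3 n6←n2 n7←n5 n8←n2
Dom at joins:
  n6: preds {n3,n4,n5}: {n0,n1,n2,n3} ∩ {n0,n1,n2,n4} ∩ {n0,n1,n2,n3,n5} = {n0,n1,n2}; idom=n2
  n8: preds {n2,n3,n5}: {n0,n1,n2} ∩ {n0,n1,n2,n3} ∩ {n0,n1,n2,n3,n5} = {n0,n1,n2}; idom=n2

DF derivation:
  join n6 pred n3: n3 stop@n2
  join n6 pred n4: n4 stop@n2
  join n6 pred n5: n5→n3 stop@n2
  join n8 pred n2: · stop@n2
  join n8 pred n3: n3 stop@n2
  join n8 pred n5: n5→n3 stop@n2
  n0: DF=∅
  n1: DF=∅
  n2: DF=∅
  n3: DF={n6,n8}
  n4: DF={n6}
  n5: DF={n6,n8}
  n6: DF=∅
  n7: DF=∅
  n8: DF=∅

DF(n3) = ["n6", "n8"]

Answer: ["n6", "n8"]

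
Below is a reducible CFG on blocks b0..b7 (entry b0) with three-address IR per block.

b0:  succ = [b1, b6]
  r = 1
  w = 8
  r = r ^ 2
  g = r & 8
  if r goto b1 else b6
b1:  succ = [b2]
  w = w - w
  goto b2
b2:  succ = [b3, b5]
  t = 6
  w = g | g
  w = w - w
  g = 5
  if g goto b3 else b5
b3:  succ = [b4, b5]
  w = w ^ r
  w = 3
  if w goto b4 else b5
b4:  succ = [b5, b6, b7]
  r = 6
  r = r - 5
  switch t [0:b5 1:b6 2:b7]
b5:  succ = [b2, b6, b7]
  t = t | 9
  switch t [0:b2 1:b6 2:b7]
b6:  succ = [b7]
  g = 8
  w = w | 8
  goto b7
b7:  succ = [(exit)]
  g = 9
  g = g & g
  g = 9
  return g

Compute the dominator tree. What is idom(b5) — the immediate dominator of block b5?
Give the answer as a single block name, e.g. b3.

Answer: b2

Derivation:
idom tree: b1←b0 b2←b1 b3←b2 b4←b3 b5←b2 b6←b0 b7←b0
Dom∩ at merges:
  b2: preds {b1,b5}: {b0,b1} ∩ {b0,b1,b2,b5} = {b0,b1}; idom=b1
  b5: preds {b2,b3,b4}: {b0,b1,b2} ∩ {b0,b1,b2,b3} ∩ {b0,b1,b2,b3,b4} = {b0,b1,b2}; idom=b2
  b6: preds {b0,b4,b5}: {b0} ∩ {b0,b1,b2,b3,b4} ∩ {b0,b1,b2,b5} = {b0}; idom=b0
  b7: preds {b4,b5,b6}: {b0,b1,b2,b3,b4} ∩ {b0,b1,b2,b5} ∩ {b0,b6} = {b0}; idom=b0

idom(b5) = b2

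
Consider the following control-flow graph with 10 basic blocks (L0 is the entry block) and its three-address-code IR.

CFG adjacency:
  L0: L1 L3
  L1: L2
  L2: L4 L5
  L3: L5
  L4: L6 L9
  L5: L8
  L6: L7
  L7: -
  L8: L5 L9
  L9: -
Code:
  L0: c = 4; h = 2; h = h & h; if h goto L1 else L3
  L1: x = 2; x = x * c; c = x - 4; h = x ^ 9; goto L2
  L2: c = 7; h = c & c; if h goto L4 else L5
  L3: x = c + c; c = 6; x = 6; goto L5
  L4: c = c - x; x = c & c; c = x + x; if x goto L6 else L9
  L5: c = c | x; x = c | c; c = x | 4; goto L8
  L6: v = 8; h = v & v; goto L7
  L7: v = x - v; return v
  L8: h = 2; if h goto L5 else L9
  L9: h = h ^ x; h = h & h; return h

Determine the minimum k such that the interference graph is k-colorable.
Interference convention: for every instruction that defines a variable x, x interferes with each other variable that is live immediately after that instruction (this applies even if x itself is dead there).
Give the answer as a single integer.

Block summaries:
  L0 def {c,h} use ∅
  L1 def {c,h,x} use {c}
  L2 def {c,h} use ∅
  L3 def {c,x} use {c}
  L4 def {c,x} use {c,x}
  L5 def {c,x} use {c,x}
  L6 def {h,v} use ∅
  L7 def {v} use {v,x}
  L8 def {h} use ∅
  L9 def {h} use {h,x}

Liveness:
  L0 li=∅ lo={c}
  L1 li={c} lo={x}
  L2 li={x} lo={c,h,x}
  L3 li={c} lo={c,x}
  L4 li={c,h,x} lo={h,x}
  L5 li={c,x} lo={c,x}
  L6 li={x} lo={v,x}
  L7 li={v,x} lo=∅
  L8 li={c,x} lo={c,h,x}
  L9 li={h,x} lo=∅

Conflict graph:
  c: {h,x}
  h: {c,v,x}
  v: {h,x}
  x: {c,h,v}

Registers:
  lower bound: {c,h,x} mutually conflict ⇒ χ ≥ 3
  assign c→r2 h→r0 v→r2 x→r1 — no edge inside a register ⇒ χ ≤ 3
  χ = 3

Answer: 3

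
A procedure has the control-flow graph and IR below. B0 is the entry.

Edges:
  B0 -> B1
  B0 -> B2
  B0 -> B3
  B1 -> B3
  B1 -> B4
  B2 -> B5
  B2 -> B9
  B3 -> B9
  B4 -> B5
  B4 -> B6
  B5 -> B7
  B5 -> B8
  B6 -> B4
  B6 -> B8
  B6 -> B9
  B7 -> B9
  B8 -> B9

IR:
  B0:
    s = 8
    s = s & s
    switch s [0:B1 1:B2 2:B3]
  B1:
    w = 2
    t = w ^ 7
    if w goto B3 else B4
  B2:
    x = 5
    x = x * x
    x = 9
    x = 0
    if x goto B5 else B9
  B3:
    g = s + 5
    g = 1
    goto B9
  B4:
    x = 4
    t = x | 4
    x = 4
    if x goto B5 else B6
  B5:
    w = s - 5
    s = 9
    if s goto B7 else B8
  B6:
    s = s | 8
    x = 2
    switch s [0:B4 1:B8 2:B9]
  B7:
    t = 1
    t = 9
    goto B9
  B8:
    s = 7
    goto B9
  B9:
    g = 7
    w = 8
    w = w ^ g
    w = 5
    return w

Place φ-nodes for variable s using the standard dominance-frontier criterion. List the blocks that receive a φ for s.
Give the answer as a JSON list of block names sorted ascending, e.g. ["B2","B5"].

Answer: ["B4", "B5", "B8", "B9"]

Working:
idom tree: B1←B0 B2←B0 B3←B0 B4←B1 B5←B0 B6←B4 B7←B5 B8←B0 B9←B0
Dom∩ at merges:
  B3: preds {B0,B1}: {B0} ∩ {B0,B1} = {B0}; idom=B0
  B4: preds {B1,B6}: {B0,B1} ∩ {B0,B1,B4,B6} = {B0,B1}; idom=B1
  B5: preds {B2,B4}: {B0,B2} ∩ {B0,B1,B4} = {B0}; idom=B0
  B8: preds {B5,B6}: {B0,B5} ∩ {B0,B1,B4,B6} = {B0}; idom=B0
  B9: preds {B2,B3,B6,B7,B8}: {B0,B2} ∩ {B0,B3} ∩ {B0,B1,B4,B6} ∩ {B0,B5,B7} ∩ {B0,B8} = {B0}; idom=B0

Frontier:
  B3←B0: walk · to B0
  B3←B1: walk B1 to B0
  B4←B1: walk · to B1
  B4←B6: walk B6→B4 to B1
  B5←B2: walk B2 to B0
  B5←B4: walk B4→B1 to B0
  B8←B5: walk B5 to B0
  B8←B6: walk B6→B4→B1 to B0
  B9←B2: walk B2 to B0
  B9←B3: walk B3 to B0
  B9←B6: walk B6→B4→B1 to B0
  B9←B7: walk B7→B5 to B0
  B9←B8: walk B8 to B0
  B0 → ∅
  B1 → {B3,B5,B8,B9}
  B2 → {B5,B9}
  B3 → {B9}
  B4 → {B4,B5,B8,B9}
  B5 → {B8,B9}
  B6 → {B4,B8,B9}
  B7 → {B9}
  B8 → {B9}
  B9 → ∅

φ for s: defs {B0,B5,B6,B8}
  DF⁺ = {B4,B5,B8,B9}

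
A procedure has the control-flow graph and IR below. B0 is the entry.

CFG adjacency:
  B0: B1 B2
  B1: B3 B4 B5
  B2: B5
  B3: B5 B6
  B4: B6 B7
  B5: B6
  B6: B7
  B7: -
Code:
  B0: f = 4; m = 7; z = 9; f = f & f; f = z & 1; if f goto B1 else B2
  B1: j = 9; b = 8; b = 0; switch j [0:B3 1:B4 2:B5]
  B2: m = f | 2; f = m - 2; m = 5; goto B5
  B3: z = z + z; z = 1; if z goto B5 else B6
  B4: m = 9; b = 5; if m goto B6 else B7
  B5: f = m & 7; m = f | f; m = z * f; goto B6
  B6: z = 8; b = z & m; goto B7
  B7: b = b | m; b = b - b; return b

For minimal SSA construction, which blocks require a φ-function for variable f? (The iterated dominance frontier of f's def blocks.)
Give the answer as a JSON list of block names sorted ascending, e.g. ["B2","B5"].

idom tree: B1←B0 B2←B0 B3←B1 B4←B1 B5←B0 B6←B0 B7←B0
Dom at joins:
  B5: preds {B1,B2,B3}: {B0,B1} ∩ {B0,B2} ∩ {B0,B1,B3} = {B0}; idom=B0
  B6: preds {B3,B4,B5}: {B0,B1,B3} ∩ {B0,B1,B4} ∩ {B0,B5} = {B0}; idom=B0
  B7: preds {B4,B6}: {B0,B1,B4} ∩ {B0,B6} = {B0}; idom=B0

DF derivation:
  join B5 pred B1: B1 stop@B0
  join B5 pred B2: B2 stop@B0
  join B5 pred B3: B3→B1 stop@B0
  join B6 pred B3: B3→B1 stop@B0
  join B6 pred B4: B4→B1 stop@B0
  join B6 pred B5: B5 stop@B0
  join B7 pred B4: B4→B1 stop@B0
  join B7 pred B6: B6 stop@B0
  DF(B0)=∅
  DF(B1)={B5,B6,B7}
  DF(B2)={B5}
  DF(B3)={B5,B6}
  DF(B4)={B6,B7}
  DF(B5)={B6}
  DF(B6)={B7}
  DF(B7)=∅

φ for f: defs {B0,B2,B5}
  DF⁺ = {B5,B6,B7}

Answer: ["B5", "B6", "B7"]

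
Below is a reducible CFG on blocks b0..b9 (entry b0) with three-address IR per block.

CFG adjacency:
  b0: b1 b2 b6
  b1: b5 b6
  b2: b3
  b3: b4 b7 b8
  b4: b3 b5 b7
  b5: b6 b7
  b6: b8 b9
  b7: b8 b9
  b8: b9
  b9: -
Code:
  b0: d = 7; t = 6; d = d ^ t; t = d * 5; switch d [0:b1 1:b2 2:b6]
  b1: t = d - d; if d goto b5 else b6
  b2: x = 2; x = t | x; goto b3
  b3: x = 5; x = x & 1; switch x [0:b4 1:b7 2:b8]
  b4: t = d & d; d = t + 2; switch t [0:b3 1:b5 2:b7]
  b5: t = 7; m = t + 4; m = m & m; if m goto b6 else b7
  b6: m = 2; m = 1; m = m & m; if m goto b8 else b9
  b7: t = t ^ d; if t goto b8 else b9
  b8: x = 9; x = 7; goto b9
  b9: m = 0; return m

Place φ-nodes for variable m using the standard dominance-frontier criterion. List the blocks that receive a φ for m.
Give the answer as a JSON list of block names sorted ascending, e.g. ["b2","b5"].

Answer: ["b6", "b7", "b8", "b9"]

Derivation:
idom tree: b1←b0 b2←b0 b3←b2 b4←b3 b5←b0 b6←b0 b7←b0 b8←b0 b9←b0
Join-block Dom:
  b3: preds {b2,b4}: {b0,b2} ∩ {b0,b2,b3,b4} = {b0,b2}; idom=b2
  b5: preds {b1,b4}: {b0,b1} ∩ {b0,b2,b3,b4} = {b0}; idom=b0
  b6: preds {b0,b1,b5}: {b0} ∩ {b0,b1} ∩ {b0,b5} = {b0}; idom=b0
  b7: preds {b3,b4,b5}: {b0,b2,b3} ∩ {b0,b2,b3,b4} ∩ {b0,b5} = {b0}; idom=b0
  b8: preds {b3,b6,b7}: {b0,b2,b3} ∩ {b0,b6} ∩ {b0,b7} = {b0}; idom=b0
  b9: preds {b6,b7,b8}: {b0,b6} ∩ {b0,b7} ∩ {b0,b8} = {b0}; idom=b0

Frontier:
  join b3 pred b2: · stop@b2
  join b3 pred b4: b4→b3 stop@b2
  join b5 pred b1: b1 stop@b0
  join b5 pred b4: b4→b3→b2 stop@b0
  join b6 pred b0: · stop@b0
  join b6 pred b1: b1 stop@b0
  join b6 pred b5: b5 stop@b0
  join b7 pred b3: b3→b2 stop@b0
  join b7 pred b4: b4→b3→b2 stop@b0
  join b7 pred b5: b5 stop@b0
  join b8 pred b3: b3→b2 stop@b0
  join b8 pred b6: b6 stop@b0
  join b8 pred b7: b7 stop@b0
  join b9 pred b6: b6 stop@b0
  join b9 pred b7: b7 stop@b0
  join b9 pred b8: b8 stop@b0
  DF(b0)=∅
  DF(b1)={b5,b6}
  DF(b2)={b5,b7,b8}
  DF(b3)={b3,b5,b7,b8}
  DF(b4)={b3,b5,b7}
  DF(b5)={b6,b7}
  DF(b6)={b8,b9}
  DF(b7)={b8,b9}
  DF(b8)={b9}
  DF(b9)=∅

φ for m: defs {b5,b6,b9}
  DF⁺ = {b6,b7,b8,b9}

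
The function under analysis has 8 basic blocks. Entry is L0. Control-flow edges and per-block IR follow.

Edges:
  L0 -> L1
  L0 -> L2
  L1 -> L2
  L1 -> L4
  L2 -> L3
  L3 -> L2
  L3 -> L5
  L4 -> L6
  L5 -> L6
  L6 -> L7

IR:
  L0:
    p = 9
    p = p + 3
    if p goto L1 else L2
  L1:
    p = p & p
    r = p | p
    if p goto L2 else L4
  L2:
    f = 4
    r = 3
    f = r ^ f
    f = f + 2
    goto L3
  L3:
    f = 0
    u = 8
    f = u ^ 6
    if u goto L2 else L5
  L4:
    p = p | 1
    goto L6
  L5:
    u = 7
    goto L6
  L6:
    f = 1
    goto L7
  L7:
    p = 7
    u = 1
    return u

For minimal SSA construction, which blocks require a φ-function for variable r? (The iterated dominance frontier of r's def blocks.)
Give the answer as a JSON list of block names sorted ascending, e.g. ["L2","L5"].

Answer: ["L2", "L6"]

Derivation:
idom tree: L1←L0 L2←L0 L3←L2 L4←L1 L5←L3 L6←L0 L7←L6
Join-block Dom:
  L2: preds {L0,L1,L3}: {L0} ∩ {L0,L1} ∩ {L0,L2,L3} = {L0}; idom=L0
  L6: preds {L4,L5}: {L0,L1,L4} ∩ {L0,L2,L3,L5} = {L0}; idom=L0

DF walk-up:
  L2←L0: walk · to L0
  L2←L1: walk L1 to L0
  L2←L3: walk L3→L2 to L0
  L6←L4: walk L4→L1 to L0
  L6←L5: walk L5→L3→L2 to L0
  L0 → ∅
  L1 → {L2,L6}
  L2 → {L2,L6}
  L3 → {L2,L6}
  L4 → {L6}
  L5 → {L6}
  L6 → ∅
  L7 → ∅

φ for r: defs {L1,L2}
  DF⁺ = {L2,L6}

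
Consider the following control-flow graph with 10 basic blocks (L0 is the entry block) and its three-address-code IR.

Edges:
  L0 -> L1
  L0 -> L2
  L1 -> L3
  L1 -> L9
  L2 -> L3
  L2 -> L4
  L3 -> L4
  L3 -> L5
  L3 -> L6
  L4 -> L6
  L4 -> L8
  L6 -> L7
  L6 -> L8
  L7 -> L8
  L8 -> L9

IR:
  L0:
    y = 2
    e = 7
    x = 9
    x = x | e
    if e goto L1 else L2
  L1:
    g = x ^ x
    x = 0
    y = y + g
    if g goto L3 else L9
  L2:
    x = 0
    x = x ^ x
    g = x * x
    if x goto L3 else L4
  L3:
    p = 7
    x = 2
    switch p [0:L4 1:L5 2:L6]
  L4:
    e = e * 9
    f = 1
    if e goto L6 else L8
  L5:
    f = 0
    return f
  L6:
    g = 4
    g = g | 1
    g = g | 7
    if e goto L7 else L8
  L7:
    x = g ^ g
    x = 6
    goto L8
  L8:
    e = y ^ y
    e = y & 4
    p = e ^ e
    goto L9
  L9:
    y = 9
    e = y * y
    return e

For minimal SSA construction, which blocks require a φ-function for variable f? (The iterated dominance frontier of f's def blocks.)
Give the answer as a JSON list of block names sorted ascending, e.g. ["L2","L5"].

idom tree: L1←L0 L2←L0 L3←L0 L4←L0 L5←L3 L6←L0 L7←L6 L8←L0 L9←L0
Dom∩ at merges:
  L3: preds {L1,L2}: {L0,L1} ∩ {L0,L2} = {L0}; idom=L0
  L4: preds {L2,L3}: {L0,L2} ∩ {L0,L3} = {L0}; idom=L0
  L6: preds {L3,L4}: {L0,L3} ∩ {L0,L4} = {L0}; idom=L0
  L8: preds {L4,L6,L7}: {L0,L4} ∩ {L0,L6} ∩ {L0,L6,L7} = {L0}; idom=L0
  L9: preds {L1,L8}: {L0,L1} ∩ {L0,L8} = {L0}; idom=L0

Frontier:
  join L3 pred L1: L1 stop@L0
  join L3 pred L2: L2 stop@L0
  join L4 pred L2: L2 stop@L0
  join L4 pred L3: L3 stop@L0
  join L6 pred L3: L3 stop@L0
  join L6 pred L4: L4 stop@L0
  join L8 pred L4: L4 stop@L0
  join L8 pred L6: L6 stop@L0
  join L8 pred L7: L7→L6 stop@L0
  join L9 pred L1: L1 stop@L0
  join L9 pred L8: L8 stop@L0
  L0 → ∅
  L1 → {L3,L9}
  L2 → {L3,L4}
  L3 → {L4,L6}
  L4 → {L6,L8}
  L5 → ∅
  L6 → {L8}
  L7 → {L8}
  L8 → {L9}
  L9 → ∅

φ for f: defs {L4,L5}
  DF⁺ = {L6,L8,L9}

Answer: ["L6", "L8", "L9"]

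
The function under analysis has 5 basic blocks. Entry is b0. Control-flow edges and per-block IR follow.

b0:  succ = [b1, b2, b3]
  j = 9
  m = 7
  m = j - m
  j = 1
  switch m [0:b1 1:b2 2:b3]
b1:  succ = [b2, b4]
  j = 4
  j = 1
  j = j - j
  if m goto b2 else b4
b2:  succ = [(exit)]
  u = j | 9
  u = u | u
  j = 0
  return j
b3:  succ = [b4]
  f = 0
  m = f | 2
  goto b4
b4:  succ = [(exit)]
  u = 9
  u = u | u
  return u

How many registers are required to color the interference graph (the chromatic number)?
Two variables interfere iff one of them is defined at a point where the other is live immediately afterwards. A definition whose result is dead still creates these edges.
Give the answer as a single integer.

Answer: 2

Analysis:
def/use:
  b0: {j,m} / ∅
  b1: {j} / {m}
  b2: {j,u} / {j}
  b3: {f,m} / ∅
  b4: {u} / ∅

Backward fixpoint:
  b0: in=∅ out={j,m}
  b1: in={m} out={j}
  b2: in={j} out=∅
  b3: in=∅ out=∅
  b4: in=∅ out=∅

Conflict graph:
  f: ∅
  j: {m}
  m: {j}
  u: ∅

Chromatic number:
  clique {j,m} ⇒ need ≥ 2
  assign f→r0 j→r0 m→r1 u→r0 — no edge inside a register ⇒ χ ≤ 2
  χ = 2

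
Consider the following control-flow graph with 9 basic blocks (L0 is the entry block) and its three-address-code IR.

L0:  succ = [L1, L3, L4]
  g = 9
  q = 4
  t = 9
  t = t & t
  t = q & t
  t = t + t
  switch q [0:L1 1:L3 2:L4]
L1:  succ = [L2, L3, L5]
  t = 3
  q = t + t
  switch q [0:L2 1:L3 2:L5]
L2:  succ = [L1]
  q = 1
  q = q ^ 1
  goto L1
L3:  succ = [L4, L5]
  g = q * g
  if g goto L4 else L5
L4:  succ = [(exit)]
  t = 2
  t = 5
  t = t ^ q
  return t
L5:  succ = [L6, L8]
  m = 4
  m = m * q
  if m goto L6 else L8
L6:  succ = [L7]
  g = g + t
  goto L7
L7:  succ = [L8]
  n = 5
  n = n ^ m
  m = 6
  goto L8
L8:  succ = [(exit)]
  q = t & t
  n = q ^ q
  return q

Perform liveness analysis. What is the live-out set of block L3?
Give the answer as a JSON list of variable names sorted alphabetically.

Answer: ["g", "q", "t"]

Analysis:
Block summaries:
  L0 def {g,q,t} use ∅
  L1 def {q,t} use ∅
  L2 def {q} use ∅
  L3 def {g} use {g,q}
  L4 def {t} use {q}
  L5 def {m} use {q}
  L6 def {g} use {g,t}
  L7 def {m,n} use {m}
  L8 def {n,q} use {t}

Backward fixpoint:
  live L0: ∅→{g,q,t}
  live L1: {g}→{g,q,t}
  live L2: {g}→{g}
  live L3: {g,q,t}→{g,q,t}
  live L4: {q}→∅
  live L5: {g,q,t}→{g,m,t}
  live L6: {g,m,t}→{m,t}
  live L7: {m,t}→{t}
  live L8: {t}→∅

live-out(L3) = ["g", "q", "t"]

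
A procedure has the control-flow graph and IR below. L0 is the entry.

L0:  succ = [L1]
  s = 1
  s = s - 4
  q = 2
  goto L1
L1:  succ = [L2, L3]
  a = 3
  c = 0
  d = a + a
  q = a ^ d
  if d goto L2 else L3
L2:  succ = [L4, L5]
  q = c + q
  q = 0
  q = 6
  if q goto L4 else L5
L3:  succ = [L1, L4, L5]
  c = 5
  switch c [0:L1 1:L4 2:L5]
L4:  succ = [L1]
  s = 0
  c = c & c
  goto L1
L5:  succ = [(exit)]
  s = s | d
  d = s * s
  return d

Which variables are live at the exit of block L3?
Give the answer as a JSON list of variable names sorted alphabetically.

Answer: ["c", "d", "s"]

Analysis:
Per-block:
  L0 def {q,s} use ∅
  L1 def {a,c,d,q} use ∅
  L2 def {q} use {c,q}
  L3 def {c} use ∅
  L4 def {c,s} use {c}
  L5 def {d,s} use {d,s}

Backward fixpoint:
  live L0: ∅→{s}
  live L1: {s}→{c,d,q,s}
  live L2: {c,d,q,s}→{c,d,s}
  live L3: {d,s}→{c,d,s}
  live L4: {c}→{s}
  live L5: {d,s}→∅

live-out(L3) = ["c", "d", "s"]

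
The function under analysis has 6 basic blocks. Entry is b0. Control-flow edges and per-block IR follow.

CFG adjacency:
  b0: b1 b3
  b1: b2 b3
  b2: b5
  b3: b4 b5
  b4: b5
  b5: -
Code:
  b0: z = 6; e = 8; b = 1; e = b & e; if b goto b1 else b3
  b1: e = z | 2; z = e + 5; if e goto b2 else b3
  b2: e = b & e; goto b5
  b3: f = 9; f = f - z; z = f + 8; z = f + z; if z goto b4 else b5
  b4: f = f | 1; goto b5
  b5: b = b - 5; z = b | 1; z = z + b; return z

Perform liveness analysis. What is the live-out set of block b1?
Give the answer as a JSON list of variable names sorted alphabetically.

Answer: ["b", "e", "z"]

Analysis:
Block summaries:
  b0: {b,e,z} / ∅
  b1: {e,z} / {z}
  b2: {e} / {b,e}
  b3: {f,z} / {z}
  b4: {f} / {f}
  b5: {b,z} / {b}

Live sets:
  live b0: ∅→{b,z}
  live b1: {b,z}→{b,e,z}
  live b2: {b,e}→{b}
  live b3: {b,z}→{b,f}
  live b4: {b,f}→{b}
  live b5: {b}→∅

live-out(b1) = ["b", "e", "z"]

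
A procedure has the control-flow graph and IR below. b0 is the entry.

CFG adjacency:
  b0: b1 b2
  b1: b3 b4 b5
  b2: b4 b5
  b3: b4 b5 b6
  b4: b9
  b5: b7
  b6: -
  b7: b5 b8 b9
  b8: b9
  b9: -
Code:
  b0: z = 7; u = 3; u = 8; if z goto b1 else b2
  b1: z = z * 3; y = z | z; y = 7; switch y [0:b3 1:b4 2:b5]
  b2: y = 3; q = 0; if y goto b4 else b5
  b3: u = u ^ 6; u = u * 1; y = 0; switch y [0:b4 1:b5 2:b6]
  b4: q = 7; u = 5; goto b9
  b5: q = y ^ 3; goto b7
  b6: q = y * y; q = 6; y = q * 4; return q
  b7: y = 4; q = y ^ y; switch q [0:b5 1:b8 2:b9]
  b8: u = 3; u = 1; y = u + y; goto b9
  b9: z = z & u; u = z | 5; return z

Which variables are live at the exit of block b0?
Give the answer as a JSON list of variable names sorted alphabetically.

Answer: ["u", "z"]

Analysis:
def/use:
  b0: def={u,z} ue=∅
  b1: def={y,z} ue={z}
  b2: def={q,y} ue=∅
  b3: def={u,y} ue={u}
  b4: def={q,u} ue=∅
  b5: def={q} ue={y}
  b6: def={q,y} ue={y}
  b7: def={q,y} ue=∅
  b8: def={u,y} ue={y}
  b9: def={u,z} ue={u,z}

Live sets:
  live b0: ∅→{u,z}
  live b1: {u,z}→{u,y,z}
  live b2: {u,z}→{u,y,z}
  live b3: {u,z}→{u,y,z}
  live b4: {z}→{u,z}
  live b5: {u,y,z}→{u,z}
  live b6: {y}→∅
  live b7: {u,z}→{u,y,z}
  live b8: {y,z}→{u,z}
  live b9: {u,z}→∅

live-out(b0) = ["u", "z"]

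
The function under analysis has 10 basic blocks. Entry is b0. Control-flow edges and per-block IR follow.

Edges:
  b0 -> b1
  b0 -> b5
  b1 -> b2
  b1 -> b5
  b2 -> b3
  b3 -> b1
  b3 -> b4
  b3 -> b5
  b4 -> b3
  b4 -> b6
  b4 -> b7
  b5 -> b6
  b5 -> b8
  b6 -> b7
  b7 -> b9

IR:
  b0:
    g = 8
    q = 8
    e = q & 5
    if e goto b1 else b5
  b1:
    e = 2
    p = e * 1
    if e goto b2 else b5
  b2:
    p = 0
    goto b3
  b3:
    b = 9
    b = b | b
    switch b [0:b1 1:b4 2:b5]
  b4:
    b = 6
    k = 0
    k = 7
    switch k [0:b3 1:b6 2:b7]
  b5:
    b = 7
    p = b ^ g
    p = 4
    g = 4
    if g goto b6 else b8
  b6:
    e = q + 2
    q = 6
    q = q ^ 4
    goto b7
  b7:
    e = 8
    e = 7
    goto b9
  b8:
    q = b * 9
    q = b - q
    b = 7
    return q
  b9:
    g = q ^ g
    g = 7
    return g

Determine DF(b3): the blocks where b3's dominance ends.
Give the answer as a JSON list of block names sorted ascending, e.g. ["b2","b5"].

Answer: ["b1", "b3", "b5", "b6", "b7"]

Analysis:
idom tree: b1←b0 b2←b1 b3←b2 b4←b3 b5←b0 b6←b0 b7←b0 b8←b5 b9←b7
Join-block Dom:
  b1: preds {b0,b3}: {b0} ∩ {b0,b1,b2,b3} = {b0}; idom=b0
  b3: preds {b2,b4}: {b0,b1,b2} ∩ {b0,b1,b2,b3,b4} = {b0,b1,b2}; idom=b2
  b5: preds {b0,b1,b3}: {b0} ∩ {b0,b1} ∩ {b0,b1,b2,b3} = {b0}; idom=b0
  b6: preds {b4,b5}: {b0,b1,b2,b3,b4} ∩ {b0,b5} = {b0}; idom=b0
  b7: preds {b4,b6}: {b0,b1,b2,b3,b4} ∩ {b0,b6} = {b0}; idom=b0

DF walk-up:
  join b1 pred b0: · stop@b0
  join b1 pred b3: b3→b2→b1 stop@b0
  join b3 pred b2: · stop@b2
  join b3 pred b4: b4→b3 stop@b2
  join b5 pred b0: · stop@b0
  join b5 pred b1: b1 stop@b0
  join b5 pred b3: b3→b2→b1 stop@b0
  join b6 pred b4: b4→b3→b2→b1 stop@b0
  join b6 pred b5: b5 stop@b0
  join b7 pred b4: b4→b3→b2→b1 stop@b0
  join b7 pred b6: b6 stop@b0
  b0: DF=∅
  b1: DF={b1,b5,b6,b7}
  b2: DF={b1,b5,b6,b7}
  b3: DF={b1,b3,b5,b6,b7}
  b4: DF={b3,b6,b7}
  b5: DF={b6}
  b6: DF={b7}
  b7: DF=∅
  b8: DF=∅
  b9: DF=∅

DF(b3) = ["b1", "b3", "b5", "b6", "b7"]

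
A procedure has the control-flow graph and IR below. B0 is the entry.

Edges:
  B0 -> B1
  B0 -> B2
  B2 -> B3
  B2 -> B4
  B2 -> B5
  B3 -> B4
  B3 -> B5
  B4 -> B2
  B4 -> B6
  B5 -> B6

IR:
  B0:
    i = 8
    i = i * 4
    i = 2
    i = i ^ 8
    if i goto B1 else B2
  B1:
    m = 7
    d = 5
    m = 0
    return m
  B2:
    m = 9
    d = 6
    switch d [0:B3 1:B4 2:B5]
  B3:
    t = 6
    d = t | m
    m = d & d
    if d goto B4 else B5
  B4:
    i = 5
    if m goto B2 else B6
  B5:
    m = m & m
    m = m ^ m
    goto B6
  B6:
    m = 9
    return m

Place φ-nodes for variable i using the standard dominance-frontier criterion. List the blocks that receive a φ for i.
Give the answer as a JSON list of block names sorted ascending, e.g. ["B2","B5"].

idom tree: B1←B0 B2←B0 B3←B2 B4←B2 B5←B2 B6←B2
Dom∩ at merges:
  B2: preds {B0,B4}: {B0} ∩ {B0,B2,B4} = {B0}; idom=B0
  B4: preds {B2,B3}: {B0,B2} ∩ {B0,B2,B3} = {B0,B2}; idom=B2
  B5: preds {B2,B3}: {B0,B2} ∩ {B0,B2,B3} = {B0,B2}; idom=B2
  B6: preds {B4,B5}: {B0,B2,B4} ∩ {B0,B2,B5} = {B0,B2}; idom=B2

DF walk-up:
  join B2 pred B0: · stop@B0
  join B2 pred B4: B4→B2 stop@B0
  join B4 pred B2: · stop@B2
  join B4 pred B3: B3 stop@B2
  join B5 pred B2: · stop@B2
  join B5 pred B3: B3 stop@B2
  join B6 pred B4: B4 stop@B2
  join B6 pred B5: B5 stop@B2
  DF(B0)=∅
  DF(B1)=∅
  DF(B2)={B2}
  DF(B3)={B4,B5}
  DF(B4)={B2,B6}
  DF(B5)={B6}
  DF(B6)=∅

φ for i: defs {B0,B4}
  DF⁺ = {B2,B6}

Answer: ["B2", "B6"]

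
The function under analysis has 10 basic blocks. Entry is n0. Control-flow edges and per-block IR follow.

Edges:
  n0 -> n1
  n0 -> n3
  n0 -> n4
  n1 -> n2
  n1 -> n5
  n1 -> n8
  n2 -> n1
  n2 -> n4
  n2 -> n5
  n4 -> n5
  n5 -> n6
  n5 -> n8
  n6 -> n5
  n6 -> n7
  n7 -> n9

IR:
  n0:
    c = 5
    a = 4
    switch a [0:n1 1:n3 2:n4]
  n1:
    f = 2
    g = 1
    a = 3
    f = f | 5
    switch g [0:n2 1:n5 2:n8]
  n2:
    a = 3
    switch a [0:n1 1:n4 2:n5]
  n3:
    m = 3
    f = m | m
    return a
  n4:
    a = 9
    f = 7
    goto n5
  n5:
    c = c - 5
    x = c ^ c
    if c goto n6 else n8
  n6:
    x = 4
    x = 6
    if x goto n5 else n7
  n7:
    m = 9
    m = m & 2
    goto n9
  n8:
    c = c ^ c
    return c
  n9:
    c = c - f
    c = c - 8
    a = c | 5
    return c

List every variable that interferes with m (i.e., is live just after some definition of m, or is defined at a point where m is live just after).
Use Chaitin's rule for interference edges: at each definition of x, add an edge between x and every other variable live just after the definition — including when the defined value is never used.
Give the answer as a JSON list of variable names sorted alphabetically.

def/use:
  n0 def {a,c} use ∅
  n1 def {a,f,g} use ∅
  n2 def {a} use ∅
  n3 def {f,m} use {a}
  n4 def {a,f} use ∅
  n5 def {c,x} use {c}
  n6 def {x} use ∅
  n7 def {m} use ∅
  n8 def {c} use {c}
  n9 def {a,c} use {c,f}

Backward fixpoint:
  n0 li=∅ lo={a,c}
  n1 li={c} lo={c,f}
  n2 li={c,f} lo={c,f}
  n3 li={a} lo=∅
  n4 li={c} lo={c,f}
  n5 li={c,f} lo={c,f}
  n6 li={c,f} lo={c,f}
  n7 li={c,f} lo={c,f}
  n8 li={c} lo=∅
  n9 li={c,f} lo=∅

Conflict graph:
  a↔{c,f,g,m}
  c↔{a,f,g,m,x}
  f↔{a,c,g,m,x}
  g↔{a,c,f}
  m↔{a,c,f}
  x↔{c,f}

N(m) = ["a", "c", "f"]

Answer: ["a", "c", "f"]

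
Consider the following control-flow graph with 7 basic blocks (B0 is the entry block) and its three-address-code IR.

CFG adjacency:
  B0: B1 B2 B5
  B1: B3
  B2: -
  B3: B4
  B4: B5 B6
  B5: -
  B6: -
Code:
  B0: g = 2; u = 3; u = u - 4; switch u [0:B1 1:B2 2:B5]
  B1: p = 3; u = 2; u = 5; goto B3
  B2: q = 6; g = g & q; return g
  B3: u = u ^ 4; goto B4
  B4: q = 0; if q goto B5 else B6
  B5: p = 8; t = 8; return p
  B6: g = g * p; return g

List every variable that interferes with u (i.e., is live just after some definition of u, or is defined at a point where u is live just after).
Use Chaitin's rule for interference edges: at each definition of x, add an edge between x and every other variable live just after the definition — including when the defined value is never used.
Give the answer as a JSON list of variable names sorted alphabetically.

Block summaries:
  B0: def={g,u} ue=∅
  B1: def={p,u} ue=∅
  B2: def={g,q} ue={g}
  B3: def={u} ue={u}
  B4: def={q} ue=∅
  B5: def={p,t} ue=∅
  B6: def={g} ue={g,p}

Live sets:
  B0: in=∅ out={g}
  B1: in={g} out={g,p,u}
  B2: in={g} out=∅
  B3: in={g,p,u} out={g,p}
  B4: in={g,p} out={g,p}
  B5: in=∅ out=∅
  B6: in={g,p} out=∅

Interfere edges:
  g — {p,q,u}
  p — {g,q,t,u}
  q — {g,p}
  t — {p}
  u — {g,p}

N(u) = ["g", "p"]

Answer: ["g", "p"]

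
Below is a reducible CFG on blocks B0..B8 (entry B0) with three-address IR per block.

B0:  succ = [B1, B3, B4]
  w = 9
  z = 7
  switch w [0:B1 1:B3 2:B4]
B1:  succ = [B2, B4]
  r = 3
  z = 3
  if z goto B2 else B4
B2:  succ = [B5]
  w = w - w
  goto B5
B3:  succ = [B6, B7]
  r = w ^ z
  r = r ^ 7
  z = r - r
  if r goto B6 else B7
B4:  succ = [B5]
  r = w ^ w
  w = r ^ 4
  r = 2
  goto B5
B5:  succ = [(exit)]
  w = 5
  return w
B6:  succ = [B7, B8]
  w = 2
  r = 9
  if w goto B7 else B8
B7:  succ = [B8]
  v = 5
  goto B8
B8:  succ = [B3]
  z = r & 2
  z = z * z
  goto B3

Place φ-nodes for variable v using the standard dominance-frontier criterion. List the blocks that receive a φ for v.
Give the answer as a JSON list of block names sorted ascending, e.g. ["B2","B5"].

idom tree: B1←B0 B2←B1 B3←B0 B4←B0 B5←B0 B6←B3 B7←B3 B8←B3
Dom∩ at merges:
  B3: preds {B0,B8}: {B0} ∩ {B0,B3,B8} = {B0}; idom=B0
  B4: preds {B0,B1}: {B0} ∩ {B0,B1} = {B0}; idom=B0
  B5: preds {B2,B4}: {B0,B1,B2} ∩ {B0,B4} = {B0}; idom=B0
  B7: preds {B3,B6}: {B0,B3} ∩ {B0,B3,B6} = {B0,B3}; idom=B3
  B8: preds {B6,B7}: {B0,B3,B6} ∩ {B0,B3,B7} = {B0,B3}; idom=B3

DF derivation:
  join B3 pred B0: · stop@B0
  join B3 pred B8: B8→B3 stop@B0
  join B4 pred B0: · stop@B0
  join B4 pred B1: B1 stop@B0
  join B5 pred B2: B2→B1 stop@B0
  join B5 pred B4: B4 stop@B0
  join B7 pred B3: · stop@B3
  join B7 pred B6: B6 stop@B3
  join B8 pred B6: B6 stop@B3
  join B8 pred B7: B7 stop@B3
  DF(B0)=∅
  DF(B1)={B4,B5}
  DF(B2)={B5}
  DF(B3)={B3}
  DF(B4)={B5}
  DF(B5)=∅
  DF(B6)={B7,B8}
  DF(B7)={B8}
  DF(B8)={B3}

φ for v: defs {B7}
  DF⁺ = {B3,B8}

Answer: ["B3", "B8"]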